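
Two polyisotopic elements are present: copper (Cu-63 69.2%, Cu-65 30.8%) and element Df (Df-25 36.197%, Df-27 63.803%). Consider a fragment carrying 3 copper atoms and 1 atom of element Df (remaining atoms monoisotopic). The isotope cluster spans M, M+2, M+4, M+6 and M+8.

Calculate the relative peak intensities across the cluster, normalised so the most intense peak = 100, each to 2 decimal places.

Copper pattern (n=3): 0.33137389 : 0.44247034 : 0.19693766 : 0.02921811
Element Df pattern (n=1): 0.36197 : 0.63803
Convolve the two distributions (both contribute in 2-u steps):
  M: 0.33137389×0.36197 = 0.119947
  M+2: 0.33137389×0.63803 + 0.44247034×0.36197 = 0.371587
  M+4: 0.44247034×0.63803 + 0.19693766×0.36197 = 0.353595
  M+6: 0.19693766×0.63803 + 0.02921811×0.36197 = 0.136228
  M+8: 0.02921811×0.63803 = 0.018642
Scale to base peak (0.371587) = 100: 32.28 : 100.00 : 95.16 : 36.66 : 5.02

32.28 : 100.00 : 95.16 : 36.66 : 5.02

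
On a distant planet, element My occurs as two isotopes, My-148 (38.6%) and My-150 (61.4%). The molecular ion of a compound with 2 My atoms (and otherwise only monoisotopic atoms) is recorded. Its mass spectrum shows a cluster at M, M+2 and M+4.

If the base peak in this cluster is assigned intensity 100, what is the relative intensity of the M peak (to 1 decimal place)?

31.4

Binomial terms of (0.386 + 0.614)^2: M 0.1490, M+2 0.4740, M+4 0.3770 → M+2 is the base peak.
P(M+2) = C(2,1) × 0.386^1 × 0.614^1 = 2 × 0.3860 × 0.6140 = 0.474008 (base)
P(M) = C(2,0) × 0.386^2 × 0.614^0 = 1 × 0.148996 × 1.0000 = 0.148996
Relative intensity = 0.148996 / 0.474008 × 100 = 31.4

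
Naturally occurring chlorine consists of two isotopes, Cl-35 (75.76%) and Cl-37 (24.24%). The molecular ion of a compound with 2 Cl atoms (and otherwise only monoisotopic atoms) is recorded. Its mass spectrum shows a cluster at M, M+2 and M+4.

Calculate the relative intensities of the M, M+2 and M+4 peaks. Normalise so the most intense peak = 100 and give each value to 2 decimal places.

Each Cl atom is independently Cl-35 (p = 0.7576) or Cl-37 (q = 0.2424); the cluster is the binomial expansion (p + q)^2.
P(M) = 0.7576^2 = 0.573958
P(M+2) = 2 × 0.7576^1 × 0.2424^1 = 0.367284
P(M+4) = 0.2424^2 = 0.058758
The M peak is largest (0.573958); scaling to 100 gives 100.00 : 63.99 : 10.24.

100.00 : 63.99 : 10.24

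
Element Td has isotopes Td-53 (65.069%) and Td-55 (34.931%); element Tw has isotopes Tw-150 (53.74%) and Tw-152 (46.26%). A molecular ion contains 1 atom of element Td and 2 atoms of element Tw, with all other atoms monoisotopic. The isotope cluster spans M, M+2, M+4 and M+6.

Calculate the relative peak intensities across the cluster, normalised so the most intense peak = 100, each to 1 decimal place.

Element Td pattern (n=1): 0.65069 : 0.34931
Element Tw pattern (n=2): 0.28879876 : 0.49720248 : 0.21399876
Convolve the two distributions (both contribute in 2-u steps):
  M: 0.65069×0.28879876 = 0.187918
  M+2: 0.65069×0.49720248 + 0.34931×0.28879876 = 0.424405
  M+4: 0.65069×0.21399876 + 0.34931×0.49720248 = 0.312925
  M+6: 0.34931×0.21399876 = 0.074752
Scale to base peak (0.424405) = 100: 44.3 : 100.0 : 73.7 : 17.6

44.3 : 100.0 : 73.7 : 17.6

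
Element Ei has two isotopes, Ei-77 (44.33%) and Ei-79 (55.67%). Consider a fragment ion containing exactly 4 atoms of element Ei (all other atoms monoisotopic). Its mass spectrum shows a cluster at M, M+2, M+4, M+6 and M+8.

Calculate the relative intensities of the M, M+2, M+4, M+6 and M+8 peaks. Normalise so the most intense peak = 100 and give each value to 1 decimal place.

The 4 Ei atoms are independent, so intensities follow the terms of (0.4433 + 0.5567)^4.
P(M) = 0.4433^4 = 0.038618
P(M+2) = 4 × 0.4433^3 × 0.5567^1 = 0.193988
P(M+4) = 6 × 0.4433^2 × 0.5567^2 = 0.365417
P(M+6) = 4 × 0.4433^1 × 0.5567^3 = 0.305930
P(M+8) = 0.5567^4 = 0.096047
The M+4 peak is largest (0.365417); scaling to 100 gives 10.6 : 53.1 : 100.0 : 83.7 : 26.3.

10.6 : 53.1 : 100.0 : 83.7 : 26.3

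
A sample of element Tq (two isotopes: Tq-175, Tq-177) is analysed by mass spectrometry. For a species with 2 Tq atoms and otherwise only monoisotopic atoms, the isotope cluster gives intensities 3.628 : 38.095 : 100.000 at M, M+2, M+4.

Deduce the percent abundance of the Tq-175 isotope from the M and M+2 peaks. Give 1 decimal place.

Write p for the Tq-175 fraction. I(M+2)/I(M) = [C(2,1)·p^1·(1−p)] / p^2 = 2·(1−p)/p = 38.095/3.628 = 10.5003
(1−p)/p = 10.5003/2 = 5.2501  ⇒  p = 1/(1 + 5.2501) = 0.1600
Tq-175: 16.0%, Tq-177: 84.0%.

16.0%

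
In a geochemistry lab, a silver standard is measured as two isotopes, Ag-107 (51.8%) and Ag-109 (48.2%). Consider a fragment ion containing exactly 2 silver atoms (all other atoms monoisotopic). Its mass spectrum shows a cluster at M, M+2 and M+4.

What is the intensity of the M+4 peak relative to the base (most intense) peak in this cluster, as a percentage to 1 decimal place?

46.5%

Term probabilities: M 0.2683, M+2 0.4994, M+4 0.2323. Base peak = M+2.
P(M+2) = C(2,1) × 0.518^1 × 0.482^1 = 2 × 0.5180 × 0.4820 = 0.499352 (base)
P(M+4) = C(2,2) × 0.518^0 × 0.482^2 = 1 × 1.0000 × 0.232324 = 0.232324
Relative intensity = 0.232324 / 0.499352 × 100 = 46.5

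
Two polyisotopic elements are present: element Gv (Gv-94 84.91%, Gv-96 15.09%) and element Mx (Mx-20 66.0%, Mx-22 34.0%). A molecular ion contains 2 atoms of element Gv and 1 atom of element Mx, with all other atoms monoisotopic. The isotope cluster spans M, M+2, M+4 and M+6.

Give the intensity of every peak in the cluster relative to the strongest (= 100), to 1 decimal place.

Element Gv pattern (n=2): 0.72097081 : 0.25625838 : 0.02277081
Element Mx pattern (n=1): 0.6600 : 0.3400
Convolve the two distributions (both contribute in 2-u steps):
  M: 0.72097081×0.6600 = 0.475841
  M+2: 0.72097081×0.3400 + 0.25625838×0.6600 = 0.414261
  M+4: 0.25625838×0.3400 + 0.02277081×0.6600 = 0.102157
  M+6: 0.02277081×0.3400 = 0.007742
Scale to base peak (0.475841) = 100: 100.0 : 87.1 : 21.5 : 1.6

100.0 : 87.1 : 21.5 : 1.6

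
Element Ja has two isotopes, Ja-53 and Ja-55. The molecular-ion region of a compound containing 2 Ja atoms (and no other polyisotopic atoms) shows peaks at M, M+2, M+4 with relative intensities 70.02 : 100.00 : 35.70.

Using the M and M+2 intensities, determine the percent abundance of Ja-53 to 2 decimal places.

Write p for the Ja-53 fraction. I(M+2)/I(M) = [C(2,1)·p^1·(1−p)] / p^2 = 2·(1−p)/p = 100.00/70.02 = 1.4282
(1−p)/p = 1.4282/2 = 0.7141  ⇒  p = 1/(1 + 0.7141) = 0.5834
Ja-53: 58.34%, Ja-55: 41.66%.

58.34%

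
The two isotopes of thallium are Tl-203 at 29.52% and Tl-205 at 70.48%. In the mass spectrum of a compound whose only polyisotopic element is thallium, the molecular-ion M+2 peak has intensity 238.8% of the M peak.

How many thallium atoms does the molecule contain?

1

With n Tl atoms, P(M+2)/P(M) = C(n,1)·p^(n−1)q / p^n = n·q/p = n · 0.7048/0.2952.
n = 2.388 × 0.2952/0.7048 = 1.00 ≈ 1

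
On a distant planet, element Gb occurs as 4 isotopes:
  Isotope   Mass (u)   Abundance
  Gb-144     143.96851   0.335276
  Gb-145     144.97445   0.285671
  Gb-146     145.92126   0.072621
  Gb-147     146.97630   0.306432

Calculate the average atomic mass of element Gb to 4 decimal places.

145.3194 u

Weight each isotope mass by its fractional abundance: 0.335276 × 143.96851 + 0.285671 × 144.97445 + 0.072621 × 145.92126 + 0.306432 × 146.97630
= 48.269186 + 41.414996 + 10.596948 + 45.038242 = 145.319372 u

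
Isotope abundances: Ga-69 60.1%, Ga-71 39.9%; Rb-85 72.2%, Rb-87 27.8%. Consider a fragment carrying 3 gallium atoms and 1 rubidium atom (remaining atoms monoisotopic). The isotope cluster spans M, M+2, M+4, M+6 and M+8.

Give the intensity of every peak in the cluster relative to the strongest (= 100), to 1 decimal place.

Gallium pattern (n=3): 0.2170818 : 0.4323576 : 0.2870394 : 0.0635212
Rubidium pattern (n=1): 0.7220 : 0.2780
Convolve the two distributions (both contribute in 2-u steps):
  M: 0.2170818×0.7220 = 0.156733
  M+2: 0.2170818×0.2780 + 0.4323576×0.7220 = 0.372511
  M+4: 0.4323576×0.2780 + 0.2870394×0.7220 = 0.327438
  M+6: 0.2870394×0.2780 + 0.0635212×0.7220 = 0.125659
  M+8: 0.0635212×0.2780 = 0.017659
Scale to base peak (0.372511) = 100: 42.1 : 100.0 : 87.9 : 33.7 : 4.7

42.1 : 100.0 : 87.9 : 33.7 : 4.7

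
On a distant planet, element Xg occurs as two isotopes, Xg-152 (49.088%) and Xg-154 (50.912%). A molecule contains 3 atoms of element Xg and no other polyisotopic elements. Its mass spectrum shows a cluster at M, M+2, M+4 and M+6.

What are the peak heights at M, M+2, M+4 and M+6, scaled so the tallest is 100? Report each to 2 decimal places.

30.99 : 96.42 : 100.00 : 34.57

Each Xg atom is independently Xg-152 (p = 0.49088) or Xg-154 (q = 0.50912); the cluster is the binomial expansion (p + q)^3.
P(M) = 0.49088^3 = 0.118284
P(M+2) = 3 × 0.49088^2 × 0.50912^1 = 0.368038
P(M+4) = 3 × 0.49088^1 × 0.50912^2 = 0.381713
P(M+6) = 0.50912^3 = 0.131966
The M+4 peak is largest (0.381713); scaling to 100 gives 30.99 : 96.42 : 100.00 : 34.57.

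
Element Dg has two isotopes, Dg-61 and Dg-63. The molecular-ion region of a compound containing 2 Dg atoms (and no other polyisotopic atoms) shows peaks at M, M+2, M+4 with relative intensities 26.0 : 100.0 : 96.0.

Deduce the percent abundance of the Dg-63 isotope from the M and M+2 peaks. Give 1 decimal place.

65.8%

Let p = fractional abundance of Dg-61. I(M+2)/I(M) = [C(2,1)·p^1·(1−p)] / p^2 = 2·(1−p)/p = 100.0/26.0 = 3.8462
(1−p)/p = 3.8462/2 = 1.9231  ⇒  p = 1/(1 + 1.9231) = 0.3421
Dg-61: 34.2%, Dg-63: 65.8%.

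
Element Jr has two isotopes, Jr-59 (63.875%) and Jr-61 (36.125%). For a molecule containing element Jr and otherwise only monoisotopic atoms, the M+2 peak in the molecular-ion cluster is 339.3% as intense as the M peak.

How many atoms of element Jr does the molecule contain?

6

For n independent Jr atoms, I(M+2)/I(M) = n · (abundance Jr-61) / (abundance Jr-59) = n · 0.36125/0.63875.
n = 3.393 × 0.63875/0.36125 = 6.00 ≈ 6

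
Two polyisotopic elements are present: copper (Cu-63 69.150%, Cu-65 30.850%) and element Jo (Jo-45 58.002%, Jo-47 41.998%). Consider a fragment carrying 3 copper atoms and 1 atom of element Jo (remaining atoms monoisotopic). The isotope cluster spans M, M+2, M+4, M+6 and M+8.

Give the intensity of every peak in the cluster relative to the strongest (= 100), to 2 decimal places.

Copper pattern (n=3): 0.33065611 : 0.44254842 : 0.19743483 : 0.02936064
Element Jo pattern (n=1): 0.58002 : 0.41998
Convolve the two distributions (both contribute in 2-u steps):
  M: 0.33065611×0.58002 = 0.191787
  M+2: 0.33065611×0.41998 + 0.44254842×0.58002 = 0.395556
  M+4: 0.44254842×0.41998 + 0.19743483×0.58002 = 0.300378
  M+6: 0.19743483×0.41998 + 0.02936064×0.58002 = 0.099948
  M+8: 0.02936064×0.41998 = 0.012331
Scale to base peak (0.395556) = 100: 48.49 : 100.00 : 75.94 : 25.27 : 3.12

48.49 : 100.00 : 75.94 : 25.27 : 3.12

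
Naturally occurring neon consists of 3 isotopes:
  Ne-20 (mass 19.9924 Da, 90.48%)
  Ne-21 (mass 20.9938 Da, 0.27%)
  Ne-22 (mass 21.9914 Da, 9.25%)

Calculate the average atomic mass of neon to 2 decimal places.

20.18 Da

The abundance-weighted mean is 0.9048 × 19.9924 + 0.0027 × 20.9938 + 0.0925 × 21.9914
= 18.08912 + 0.05668 + 2.03420 = 20.18000 Da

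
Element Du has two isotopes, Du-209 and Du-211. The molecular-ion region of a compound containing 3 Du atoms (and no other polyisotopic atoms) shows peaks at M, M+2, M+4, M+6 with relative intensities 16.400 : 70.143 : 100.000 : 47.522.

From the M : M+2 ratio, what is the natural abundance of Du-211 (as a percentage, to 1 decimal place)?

58.8%

If p is the fraction of Du that is Du-209, then I(M+2)/I(M) = [C(3,1)·p^2·(1−p)] / p^3 = 3·(1−p)/p = 70.143/16.400 = 4.2770
(1−p)/p = 4.2770/3 = 1.4257  ⇒  p = 1/(1 + 1.4257) = 0.4123
Du-209: 41.2%, Du-211: 58.8%.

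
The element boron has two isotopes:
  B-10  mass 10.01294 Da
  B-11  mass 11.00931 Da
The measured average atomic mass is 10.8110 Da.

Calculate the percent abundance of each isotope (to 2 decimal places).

B-10: 19.90%, B-11: 80.10%

Writing the weighted mean with unknown fraction x of B-10:
10.01294·x + 11.00931·(1 − x) = 10.8110
(10.01294 − 11.00931)·x = 10.8110 − 11.00931
x = -0.19831 / -0.99637 = 0.19903 → 19.90% B-10, 80.10% B-11.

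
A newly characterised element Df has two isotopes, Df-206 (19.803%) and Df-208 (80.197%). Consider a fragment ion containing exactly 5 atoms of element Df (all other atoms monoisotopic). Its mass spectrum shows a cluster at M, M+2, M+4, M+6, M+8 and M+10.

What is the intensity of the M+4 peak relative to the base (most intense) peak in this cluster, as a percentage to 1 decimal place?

Binomial terms of (0.19803 + 0.80197)^5: M 0.0003, M+2 0.0062, M+4 0.0499, M+6 0.2023, M+8 0.4096, M+10 0.3317 → M+8 is the base peak.
P(M+8) = C(5,4) × 0.19803^1 × 0.80197^4 = 5 × 0.19803 × 0.41364949 = 0.409575 (base)
P(M+4) = C(5,2) × 0.19803^3 × 0.80197^2 = 10 × 0.00776592 × 0.64315588 = 0.049947
Relative intensity = 0.049947 / 0.409575 × 100 = 12.2

12.2%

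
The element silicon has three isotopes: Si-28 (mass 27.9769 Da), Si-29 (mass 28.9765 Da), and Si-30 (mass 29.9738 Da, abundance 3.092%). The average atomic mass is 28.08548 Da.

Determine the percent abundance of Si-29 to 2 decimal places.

4.69%

Let x and y be the fractions of Si-28 and Si-29. Then x + y = 1 − 0.03092 = 0.96908 and 27.9769x + 28.9765y = 28.08548 − 0.03092×29.9738 = 27.158690104.
Substituting: 27.9769x + 28.9765(0.96908 − x) = 27.158690104
(27.9769 − 28.9765)x = -0.921856516  ⇒  x = 0.92223, y = 0.04685
Si-28: 92.22%, Si-29: 4.69%.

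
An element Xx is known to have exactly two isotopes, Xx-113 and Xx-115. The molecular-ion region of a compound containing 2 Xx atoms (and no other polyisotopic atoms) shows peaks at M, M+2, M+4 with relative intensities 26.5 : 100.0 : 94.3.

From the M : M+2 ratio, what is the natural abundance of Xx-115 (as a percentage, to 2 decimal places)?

Write p for the Xx-113 fraction. I(M+2)/I(M) = [C(2,1)·p^1·(1−p)] / p^2 = 2·(1−p)/p = 100.0/26.5 = 3.7736
(1−p)/p = 3.7736/2 = 1.8868  ⇒  p = 1/(1 + 1.8868) = 0.3464
Xx-113: 34.64%, Xx-115: 65.36%.

65.36%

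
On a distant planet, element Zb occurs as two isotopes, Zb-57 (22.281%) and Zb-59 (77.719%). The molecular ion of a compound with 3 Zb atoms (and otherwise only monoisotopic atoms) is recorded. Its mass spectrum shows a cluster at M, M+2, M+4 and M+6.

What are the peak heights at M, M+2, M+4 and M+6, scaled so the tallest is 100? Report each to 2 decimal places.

2.36 : 24.66 : 86.01 : 100.00

The 3 Zb atoms are independent, so intensities follow the terms of (0.22281 + 0.77719)^3.
P(M) = 0.22281^3 = 0.011061
P(M+2) = 3 × 0.22281^2 × 0.77719^1 = 0.115749
P(M+4) = 3 × 0.22281^1 × 0.77719^2 = 0.403748
P(M+6) = 0.77719^3 = 0.469442
The M+6 peak is largest (0.469442); scaling to 100 gives 2.36 : 24.66 : 86.01 : 100.00.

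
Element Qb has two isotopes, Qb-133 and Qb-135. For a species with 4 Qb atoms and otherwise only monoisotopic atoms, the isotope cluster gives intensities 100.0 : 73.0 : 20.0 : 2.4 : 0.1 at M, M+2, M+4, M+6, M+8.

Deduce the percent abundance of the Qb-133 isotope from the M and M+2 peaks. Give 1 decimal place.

84.6%

Write p for the Qb-133 fraction. I(M+2)/I(M) = [C(4,1)·p^3·(1−p)] / p^4 = 4·(1−p)/p = 73.0/100.0 = 0.7300
(1−p)/p = 0.7300/4 = 0.1825  ⇒  p = 1/(1 + 0.1825) = 0.8457
Qb-133: 84.6%, Qb-135: 15.4%.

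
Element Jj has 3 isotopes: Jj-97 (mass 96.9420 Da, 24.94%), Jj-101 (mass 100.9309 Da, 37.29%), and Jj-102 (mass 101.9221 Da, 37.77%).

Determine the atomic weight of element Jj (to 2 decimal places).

100.31 Da

Weight each isotope mass by its fractional abundance: 0.2494 × 96.9420 + 0.3729 × 100.9309 + 0.3777 × 101.9221
= 24.17733 + 37.63713 + 38.49598 = 100.31044 Da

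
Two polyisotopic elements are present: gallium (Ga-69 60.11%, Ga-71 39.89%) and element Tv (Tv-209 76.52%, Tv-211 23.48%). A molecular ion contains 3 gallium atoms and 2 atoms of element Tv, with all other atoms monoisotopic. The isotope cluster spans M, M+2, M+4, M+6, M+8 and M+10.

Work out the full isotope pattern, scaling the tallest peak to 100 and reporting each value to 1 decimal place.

37.9 : 98.8 : 100.0 : 48.9 : 11.5 : 1.0

Gallium pattern (n=3): 0.21719018 : 0.43239309 : 0.28694328 : 0.06347345
Element Tv pattern (n=2): 0.58553104 : 0.35933792 : 0.05513104
Convolve the two distributions (both contribute in 2-u steps):
  M: 0.21719018×0.58553104 = 0.127172
  M+2: 0.21719018×0.35933792 + 0.43239309×0.58553104 = 0.331224
  M+4: 0.21719018×0.05513104 + 0.43239309×0.35933792 + 0.28694328×0.58553104 = 0.335363
  M+6: 0.43239309×0.05513104 + 0.28694328×0.35933792 + 0.06347345×0.58553104 = 0.164114
  M+8: 0.28694328×0.05513104 + 0.06347345×0.35933792 = 0.038628
  M+10: 0.06347345×0.05513104 = 0.003499
Scale to base peak (0.335363) = 100: 37.9 : 98.8 : 100.0 : 48.9 : 11.5 : 1.0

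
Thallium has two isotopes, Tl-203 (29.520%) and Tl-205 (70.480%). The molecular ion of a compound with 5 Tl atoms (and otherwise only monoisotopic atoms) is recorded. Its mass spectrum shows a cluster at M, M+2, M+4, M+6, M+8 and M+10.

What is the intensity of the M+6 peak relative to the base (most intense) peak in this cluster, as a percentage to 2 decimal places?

83.77%

Term probabilities: M 0.0022, M+2 0.0268, M+4 0.1278, M+6 0.3051, M+8 0.3642, M+10 0.1739. Base peak = M+8.
P(M+8) = C(5,4) × 0.29520^1 × 0.70480^4 = 5 × 0.2952 × 0.24675365 = 0.364208 (base)
P(M+6) = C(5,3) × 0.29520^2 × 0.70480^3 = 10 × 0.08714304 × 0.35010449 = 0.305092
Relative intensity = 0.305092 / 0.364208 × 100 = 83.77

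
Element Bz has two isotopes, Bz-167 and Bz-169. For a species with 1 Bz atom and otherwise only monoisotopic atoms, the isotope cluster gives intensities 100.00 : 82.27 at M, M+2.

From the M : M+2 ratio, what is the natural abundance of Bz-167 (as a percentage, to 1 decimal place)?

54.9%

Let p = fractional abundance of Bz-167. I(M+2)/I(M) = [C(1,1)·p^0·(1−p)] / p^1 = 1·(1−p)/p = 82.27/100.00 = 0.8227
(1−p)/p = 0.8227/1 = 0.8227  ⇒  p = 1/(1 + 0.8227) = 0.5486
Bz-167: 54.9%, Bz-169: 45.1%.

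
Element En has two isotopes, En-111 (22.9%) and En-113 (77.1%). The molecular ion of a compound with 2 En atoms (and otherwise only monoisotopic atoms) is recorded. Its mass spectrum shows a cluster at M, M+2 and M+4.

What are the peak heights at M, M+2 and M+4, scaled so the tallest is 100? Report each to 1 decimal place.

8.8 : 59.4 : 100.0

Expanding (0.229 + 0.771)^2:
P(M) = 0.229^2 = 0.052441
P(M+2) = 2 × 0.229^1 × 0.771^1 = 0.353118
P(M+4) = 0.771^2 = 0.594441
The M+4 peak is largest (0.594441); scaling to 100 gives 8.8 : 59.4 : 100.0.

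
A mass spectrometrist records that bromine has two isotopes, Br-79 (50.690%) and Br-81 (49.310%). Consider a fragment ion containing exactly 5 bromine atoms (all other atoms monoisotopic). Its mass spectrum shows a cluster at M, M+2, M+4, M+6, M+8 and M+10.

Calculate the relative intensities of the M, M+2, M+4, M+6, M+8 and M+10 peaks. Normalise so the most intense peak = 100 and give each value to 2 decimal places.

The 5 Br atoms are independent, so intensities follow the terms of (0.50690 + 0.49310)^5.
P(M) = 0.50690^5 = 0.033467
P(M+2) = 5 × 0.50690^4 × 0.49310^1 = 0.162777
P(M+4) = 10 × 0.50690^3 × 0.49310^2 = 0.316692
P(M+6) = 10 × 0.50690^2 × 0.49310^3 = 0.308070
P(M+8) = 5 × 0.50690^1 × 0.49310^4 = 0.149842
P(M+10) = 0.49310^5 = 0.029152
The M+4 peak is largest (0.316692); scaling to 100 gives 10.57 : 51.40 : 100.00 : 97.28 : 47.31 : 9.21.

10.57 : 51.40 : 100.00 : 97.28 : 47.31 : 9.21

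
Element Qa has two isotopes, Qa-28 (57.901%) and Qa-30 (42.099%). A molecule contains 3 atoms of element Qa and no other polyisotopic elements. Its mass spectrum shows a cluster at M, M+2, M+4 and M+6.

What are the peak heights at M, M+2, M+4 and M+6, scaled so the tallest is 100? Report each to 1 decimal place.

45.8 : 100.0 : 72.7 : 17.6

The 3 Qa atoms are independent, so intensities follow the terms of (0.57901 + 0.42099)^3.
P(M) = 0.57901^3 = 0.194115
P(M+2) = 3 × 0.57901^2 × 0.42099^1 = 0.423414
P(M+4) = 3 × 0.57901^1 × 0.42099^2 = 0.307858
P(M+6) = 0.42099^3 = 0.074613
The M+2 peak is largest (0.423414); scaling to 100 gives 45.8 : 100.0 : 72.7 : 17.6.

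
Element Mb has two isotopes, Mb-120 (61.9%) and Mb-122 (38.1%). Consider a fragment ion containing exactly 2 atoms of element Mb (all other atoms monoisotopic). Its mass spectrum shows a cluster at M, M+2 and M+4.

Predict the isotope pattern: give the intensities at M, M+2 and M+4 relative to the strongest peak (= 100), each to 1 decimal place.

81.2 : 100.0 : 30.8

Expanding (0.619 + 0.381)^2:
P(M) = 0.619^2 = 0.383161
P(M+2) = 2 × 0.619^1 × 0.381^1 = 0.471678
P(M+4) = 0.381^2 = 0.145161
The M+2 peak is largest (0.471678); scaling to 100 gives 81.2 : 100.0 : 30.8.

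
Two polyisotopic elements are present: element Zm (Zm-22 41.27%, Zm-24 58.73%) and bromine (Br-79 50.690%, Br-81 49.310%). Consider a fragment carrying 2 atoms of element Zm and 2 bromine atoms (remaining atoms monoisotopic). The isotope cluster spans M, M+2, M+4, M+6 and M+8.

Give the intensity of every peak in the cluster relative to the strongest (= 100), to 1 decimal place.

11.8 : 56.3 : 100.0 : 78.0 : 22.5

Element Zm pattern (n=2): 0.17032129 : 0.48475742 : 0.34492129
Bromine pattern (n=2): 0.25694761 : 0.49990478 : 0.24314761
Convolve the two distributions (both contribute in 2-u steps):
  M: 0.17032129×0.25694761 = 0.043764
  M+2: 0.17032129×0.49990478 + 0.48475742×0.25694761 = 0.209702
  M+4: 0.17032129×0.24314761 + 0.48475742×0.49990478 + 0.34492129×0.25694761 = 0.372372
  M+6: 0.48475742×0.24314761 + 0.34492129×0.49990478 = 0.290295
  M+8: 0.34492129×0.24314761 = 0.083867
Scale to base peak (0.372372) = 100: 11.8 : 56.3 : 100.0 : 78.0 : 22.5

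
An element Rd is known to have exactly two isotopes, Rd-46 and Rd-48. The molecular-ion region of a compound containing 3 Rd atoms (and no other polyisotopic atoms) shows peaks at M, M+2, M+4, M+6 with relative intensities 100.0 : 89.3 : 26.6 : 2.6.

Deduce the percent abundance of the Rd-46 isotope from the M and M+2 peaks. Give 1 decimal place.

77.1%

If p is the fraction of Rd that is Rd-46, then I(M+2)/I(M) = [C(3,1)·p^2·(1−p)] / p^3 = 3·(1−p)/p = 89.3/100.0 = 0.8930
(1−p)/p = 0.8930/3 = 0.2977  ⇒  p = 1/(1 + 0.2977) = 0.7706
Rd-46: 77.1%, Rd-48: 22.9%.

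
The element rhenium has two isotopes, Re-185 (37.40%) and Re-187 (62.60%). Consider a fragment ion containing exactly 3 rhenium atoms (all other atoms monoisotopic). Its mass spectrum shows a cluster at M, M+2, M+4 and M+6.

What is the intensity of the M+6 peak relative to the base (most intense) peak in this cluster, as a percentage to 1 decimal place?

55.8%

(0.3740 + 0.6260)^3 gives M 0.0523, M+2 0.2627, M+4 0.4397, M+6 0.2453; the largest is M+4.
P(M+4) = C(3,2) × 0.3740^1 × 0.6260^2 = 3 × 0.3740 × 0.391876 = 0.439685 (base)
P(M+6) = C(3,3) × 0.3740^0 × 0.6260^3 = 1 × 1.0000 × 0.24531438 = 0.245314
Relative intensity = 0.245314 / 0.439685 × 100 = 55.8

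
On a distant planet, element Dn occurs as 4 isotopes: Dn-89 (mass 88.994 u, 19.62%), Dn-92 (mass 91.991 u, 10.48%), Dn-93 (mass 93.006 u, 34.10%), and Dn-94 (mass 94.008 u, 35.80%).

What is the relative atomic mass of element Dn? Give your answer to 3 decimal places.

92.471 u

Weight each isotope mass by its fractional abundance: 0.1962 × 88.994 + 0.1048 × 91.991 + 0.3410 × 93.006 + 0.3580 × 94.008
= 17.4606 + 9.6407 + 31.7150 + 33.6549 = 92.4712 u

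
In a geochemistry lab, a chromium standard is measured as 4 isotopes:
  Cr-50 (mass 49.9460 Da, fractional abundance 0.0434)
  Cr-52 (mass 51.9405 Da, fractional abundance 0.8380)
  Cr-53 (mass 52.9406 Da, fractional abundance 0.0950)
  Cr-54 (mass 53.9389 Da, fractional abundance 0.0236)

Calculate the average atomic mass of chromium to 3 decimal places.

51.996 Da

The abundance-weighted mean is 0.0434 × 49.9460 + 0.8380 × 51.9405 + 0.0950 × 52.9406 + 0.0236 × 53.9389
= 2.16766 + 43.52614 + 5.02936 + 1.27296 = 51.99612 Da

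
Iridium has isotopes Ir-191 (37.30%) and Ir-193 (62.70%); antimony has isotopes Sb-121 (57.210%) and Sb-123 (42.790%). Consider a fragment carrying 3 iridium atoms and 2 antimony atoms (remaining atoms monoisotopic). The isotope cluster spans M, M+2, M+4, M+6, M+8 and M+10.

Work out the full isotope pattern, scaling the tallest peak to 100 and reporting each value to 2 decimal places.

Iridium pattern (n=3): 0.05189512 : 0.26170165 : 0.43991135 : 0.24649188
Antimony pattern (n=2): 0.32729841 : 0.48960318 : 0.18309841
Convolve the two distributions (both contribute in 2-u steps):
  M: 0.05189512×0.32729841 = 0.016985
  M+2: 0.05189512×0.48960318 + 0.26170165×0.32729841 = 0.111063
  M+4: 0.05189512×0.18309841 + 0.26170165×0.48960318 + 0.43991135×0.32729841 = 0.281614
  M+6: 0.26170165×0.18309841 + 0.43991135×0.48960318 + 0.24649188×0.32729841 = 0.343976
  M+8: 0.43991135×0.18309841 + 0.24649188×0.48960318 = 0.201230
  M+10: 0.24649188×0.18309841 = 0.045132
Scale to base peak (0.343976) = 100: 4.94 : 32.29 : 81.87 : 100.00 : 58.50 : 13.12

4.94 : 32.29 : 81.87 : 100.00 : 58.50 : 13.12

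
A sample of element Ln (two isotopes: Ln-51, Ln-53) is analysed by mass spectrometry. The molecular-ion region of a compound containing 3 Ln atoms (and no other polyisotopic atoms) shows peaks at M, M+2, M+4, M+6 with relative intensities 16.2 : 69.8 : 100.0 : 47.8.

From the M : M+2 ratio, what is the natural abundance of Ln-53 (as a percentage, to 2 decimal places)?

If p is the fraction of Ln that is Ln-51, then I(M+2)/I(M) = [C(3,1)·p^2·(1−p)] / p^3 = 3·(1−p)/p = 69.8/16.2 = 4.3086
(1−p)/p = 4.3086/3 = 1.4362  ⇒  p = 1/(1 + 1.4362) = 0.4105
Ln-51: 41.05%, Ln-53: 58.95%.

58.95%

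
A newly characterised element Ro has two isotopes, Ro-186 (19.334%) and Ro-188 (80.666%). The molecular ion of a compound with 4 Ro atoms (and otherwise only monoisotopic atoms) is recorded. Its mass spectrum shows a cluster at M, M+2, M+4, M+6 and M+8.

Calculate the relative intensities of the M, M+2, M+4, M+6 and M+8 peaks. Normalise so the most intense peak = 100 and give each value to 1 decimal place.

0.3 : 5.5 : 34.5 : 95.9 : 100.0

Each Ro atom is independently Ro-186 (p = 0.19334) or Ro-188 (q = 0.80666); the cluster is the binomial expansion (p + q)^4.
P(M) = 0.19334^4 = 0.001397
P(M+2) = 4 × 0.19334^3 × 0.80666^1 = 0.023319
P(M+4) = 6 × 0.19334^2 × 0.80666^2 = 0.145940
P(M+6) = 4 × 0.19334^1 × 0.80666^3 = 0.405932
P(M+8) = 0.80666^4 = 0.423411
The M+8 peak is largest (0.423411); scaling to 100 gives 0.3 : 5.5 : 34.5 : 95.9 : 100.0.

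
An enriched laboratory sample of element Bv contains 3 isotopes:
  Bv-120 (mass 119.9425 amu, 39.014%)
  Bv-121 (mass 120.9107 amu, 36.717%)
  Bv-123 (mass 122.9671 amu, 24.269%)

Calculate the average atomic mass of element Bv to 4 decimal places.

Ar = Σ fᵢ·mᵢ = 0.39014 × 119.9425 + 0.36717 × 120.9107 + 0.24269 × 122.9671
= 46.79437 + 44.39478 + 29.84289 = 121.03204 amu

121.0320 amu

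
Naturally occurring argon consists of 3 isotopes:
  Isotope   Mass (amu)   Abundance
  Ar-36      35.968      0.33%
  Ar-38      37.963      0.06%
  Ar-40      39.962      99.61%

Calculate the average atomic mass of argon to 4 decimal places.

The abundance-weighted mean is 0.0033 × 35.968 + 0.0006 × 37.963 + 0.9961 × 39.962
= 0.11869 + 0.02278 + 39.80615 = 39.94762 amu

39.9476 amu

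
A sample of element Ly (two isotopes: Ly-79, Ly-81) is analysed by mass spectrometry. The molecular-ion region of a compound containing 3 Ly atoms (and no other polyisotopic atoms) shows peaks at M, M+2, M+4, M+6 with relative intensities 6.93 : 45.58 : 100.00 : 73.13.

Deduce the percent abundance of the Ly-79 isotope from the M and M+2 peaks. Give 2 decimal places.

31.32%

Let p = fractional abundance of Ly-79. I(M+2)/I(M) = [C(3,1)·p^2·(1−p)] / p^3 = 3·(1−p)/p = 45.58/6.93 = 6.5772
(1−p)/p = 6.5772/3 = 2.1924  ⇒  p = 1/(1 + 2.1924) = 0.3132
Ly-79: 31.32%, Ly-81: 68.68%.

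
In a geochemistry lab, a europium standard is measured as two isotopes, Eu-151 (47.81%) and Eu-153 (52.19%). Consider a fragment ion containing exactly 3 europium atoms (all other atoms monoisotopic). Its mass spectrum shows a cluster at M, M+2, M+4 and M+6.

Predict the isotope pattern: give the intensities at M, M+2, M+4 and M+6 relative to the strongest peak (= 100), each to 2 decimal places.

Expanding (0.4781 + 0.5219)^3:
P(M) = 0.4781^3 = 0.109284
P(M+2) = 3 × 0.4781^2 × 0.5219^1 = 0.357887
P(M+4) = 3 × 0.4781^1 × 0.5219^2 = 0.390674
P(M+6) = 0.5219^3 = 0.142155
The M+4 peak is largest (0.390674); scaling to 100 gives 27.97 : 91.61 : 100.00 : 36.39.

27.97 : 91.61 : 100.00 : 36.39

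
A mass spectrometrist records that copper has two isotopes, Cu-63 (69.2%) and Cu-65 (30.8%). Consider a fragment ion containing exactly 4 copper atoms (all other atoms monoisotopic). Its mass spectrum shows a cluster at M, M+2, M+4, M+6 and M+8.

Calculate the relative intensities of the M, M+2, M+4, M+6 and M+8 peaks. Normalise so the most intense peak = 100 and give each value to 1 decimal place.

56.2 : 100.0 : 66.8 : 19.8 : 2.2

Expanding (0.692 + 0.308)^4:
P(M) = 0.692^4 = 0.229311
P(M+2) = 4 × 0.692^3 × 0.308^1 = 0.408253
P(M+4) = 6 × 0.692^2 × 0.308^2 = 0.272562
P(M+6) = 4 × 0.692^1 × 0.308^3 = 0.080876
P(M+8) = 0.308^4 = 0.008999
The M+2 peak is largest (0.408253); scaling to 100 gives 56.2 : 100.0 : 66.8 : 19.8 : 2.2.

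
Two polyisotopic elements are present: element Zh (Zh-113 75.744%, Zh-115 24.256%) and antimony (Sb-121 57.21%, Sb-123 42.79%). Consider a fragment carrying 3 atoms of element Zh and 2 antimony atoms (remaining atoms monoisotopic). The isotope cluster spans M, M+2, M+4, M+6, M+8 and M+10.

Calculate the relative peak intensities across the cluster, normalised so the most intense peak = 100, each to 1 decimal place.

40.7 : 100.0 : 93.8 : 41.9 : 9.0 : 0.7

Element Zh pattern (n=3): 0.43455496 : 0.41748119 : 0.13369275 : 0.0142711
Antimony pattern (n=2): 0.32729841 : 0.48960318 : 0.18309841
Convolve the two distributions (both contribute in 2-u steps):
  M: 0.43455496×0.32729841 = 0.142229
  M+2: 0.43455496×0.48960318 + 0.41748119×0.32729841 = 0.349400
  M+4: 0.43455496×0.18309841 + 0.41748119×0.48960318 + 0.13369275×0.32729841 = 0.327724
  M+6: 0.41748119×0.18309841 + 0.13369275×0.48960318 + 0.0142711×0.32729841 = 0.146567
  M+8: 0.13369275×0.18309841 + 0.0142711×0.48960318 = 0.031466
  M+10: 0.0142711×0.18309841 = 0.002613
Scale to base peak (0.349400) = 100: 40.7 : 100.0 : 93.8 : 41.9 : 9.0 : 0.7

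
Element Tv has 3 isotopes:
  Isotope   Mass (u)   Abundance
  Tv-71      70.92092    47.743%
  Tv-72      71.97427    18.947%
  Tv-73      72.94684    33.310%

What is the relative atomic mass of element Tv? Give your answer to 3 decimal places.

71.795 u

Ar = Σ fᵢ·mᵢ = 0.47743 × 70.92092 + 0.18947 × 71.97427 + 0.33310 × 72.94684
= 33.859775 + 13.636965 + 24.298592 = 71.795332 u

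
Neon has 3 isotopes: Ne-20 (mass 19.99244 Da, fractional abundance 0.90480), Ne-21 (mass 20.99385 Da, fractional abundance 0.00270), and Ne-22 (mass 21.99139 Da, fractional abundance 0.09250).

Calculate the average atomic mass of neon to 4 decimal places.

Ar = Σ fᵢ·mᵢ = 0.90480 × 19.99244 + 0.00270 × 20.99385 + 0.09250 × 21.99139
= 18.089160 + 0.056683 + 2.034204 = 20.180047 Da

20.1800 Da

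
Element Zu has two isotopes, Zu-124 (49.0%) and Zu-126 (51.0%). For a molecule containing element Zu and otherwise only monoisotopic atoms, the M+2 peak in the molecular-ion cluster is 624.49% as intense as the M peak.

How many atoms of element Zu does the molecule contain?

With n Zu atoms, P(M+2)/P(M) = C(n,1)·p^(n−1)q / p^n = n·q/p = n · 0.510/0.490.
n = 6.2449 × 0.490/0.510 = 6.00 ≈ 6

6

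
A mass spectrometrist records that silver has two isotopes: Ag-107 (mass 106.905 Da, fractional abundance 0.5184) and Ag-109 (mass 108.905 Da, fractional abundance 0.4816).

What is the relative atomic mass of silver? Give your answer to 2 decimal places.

Ar = Σ fᵢ·mᵢ = 0.5184 × 106.905 + 0.4816 × 108.905
= 55.4196 + 52.4486 = 107.8682 Da

107.87 Da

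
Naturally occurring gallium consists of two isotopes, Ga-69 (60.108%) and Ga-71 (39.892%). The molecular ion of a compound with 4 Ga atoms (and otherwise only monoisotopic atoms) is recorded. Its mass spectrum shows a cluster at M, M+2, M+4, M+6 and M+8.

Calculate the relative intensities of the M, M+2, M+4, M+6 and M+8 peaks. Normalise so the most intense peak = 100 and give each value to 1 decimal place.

37.7 : 100.0 : 99.6 : 44.0 : 7.3

Each Ga atom is independently Ga-69 (p = 0.60108) or Ga-71 (q = 0.39892); the cluster is the binomial expansion (p + q)^4.
P(M) = 0.60108^4 = 0.130536
P(M+2) = 4 × 0.60108^3 × 0.39892^1 = 0.346531
P(M+4) = 6 × 0.60108^2 × 0.39892^2 = 0.344975
P(M+6) = 4 × 0.60108^1 × 0.39892^3 = 0.152633
P(M+8) = 0.39892^4 = 0.025325
The M+2 peak is largest (0.346531); scaling to 100 gives 37.7 : 100.0 : 99.6 : 44.0 : 7.3.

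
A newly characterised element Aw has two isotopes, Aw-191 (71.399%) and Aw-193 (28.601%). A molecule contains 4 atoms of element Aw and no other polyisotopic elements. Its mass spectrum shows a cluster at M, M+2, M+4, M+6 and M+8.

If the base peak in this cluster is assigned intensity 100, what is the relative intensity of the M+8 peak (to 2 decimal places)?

1.61

(0.71399 + 0.28601)^4 gives M 0.2599, M+2 0.4164, M+4 0.2502, M+6 0.0668, M+8 0.0067; the largest is M+2.
P(M+2) = C(4,1) × 0.71399^3 × 0.28601^1 = 4 × 0.36397905 × 0.28601 = 0.416407 (base)
P(M+8) = C(4,4) × 0.71399^0 × 0.28601^4 = 1 × 1.0000 × 0.00669152 = 0.006692
Relative intensity = 0.006692 / 0.416407 × 100 = 1.61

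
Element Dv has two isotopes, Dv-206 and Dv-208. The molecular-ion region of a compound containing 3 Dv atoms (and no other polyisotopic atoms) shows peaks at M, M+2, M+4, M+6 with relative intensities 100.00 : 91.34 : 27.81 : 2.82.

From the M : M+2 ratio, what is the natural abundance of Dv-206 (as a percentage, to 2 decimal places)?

76.66%

Write p for the Dv-206 fraction. I(M+2)/I(M) = [C(3,1)·p^2·(1−p)] / p^3 = 3·(1−p)/p = 91.34/100.00 = 0.9134
(1−p)/p = 0.9134/3 = 0.3045  ⇒  p = 1/(1 + 0.3045) = 0.7666
Dv-206: 76.66%, Dv-208: 23.34%.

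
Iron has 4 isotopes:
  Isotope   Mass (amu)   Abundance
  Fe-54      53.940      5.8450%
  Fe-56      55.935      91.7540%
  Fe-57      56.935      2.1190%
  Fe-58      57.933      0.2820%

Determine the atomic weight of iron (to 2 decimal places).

Average mass = Σ (abundance × isotope mass) = 0.058450 × 53.940 + 0.917540 × 55.935 + 0.021190 × 56.935 + 0.002820 × 57.933
= 3.1528 + 51.3226 + 1.2065 + 0.1634 = 55.8453 amu

55.85 amu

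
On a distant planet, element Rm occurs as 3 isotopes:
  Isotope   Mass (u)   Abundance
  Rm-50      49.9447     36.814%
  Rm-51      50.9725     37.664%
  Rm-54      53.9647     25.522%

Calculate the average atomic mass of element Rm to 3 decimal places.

51.358 u

The abundance-weighted mean is 0.36814 × 49.9447 + 0.37664 × 50.9725 + 0.25522 × 53.9647
= 18.38664 + 19.19828 + 13.77287 = 51.35779 u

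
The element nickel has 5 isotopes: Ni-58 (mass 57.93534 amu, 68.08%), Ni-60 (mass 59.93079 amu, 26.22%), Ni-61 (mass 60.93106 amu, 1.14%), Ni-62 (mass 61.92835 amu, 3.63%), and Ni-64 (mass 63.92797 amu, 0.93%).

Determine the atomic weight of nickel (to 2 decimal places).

The abundance-weighted mean is 0.6808 × 57.93534 + 0.2622 × 59.93079 + 0.0114 × 60.93106 + 0.0363 × 61.92835 + 0.0093 × 63.92797
= 39.442379 + 15.713853 + 0.694614 + 2.247999 + 0.594530 = 58.693375 amu

58.69 amu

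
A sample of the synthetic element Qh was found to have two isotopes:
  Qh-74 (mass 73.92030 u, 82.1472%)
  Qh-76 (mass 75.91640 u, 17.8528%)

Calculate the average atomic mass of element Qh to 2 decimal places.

74.28 u

The abundance-weighted mean is 0.821472 × 73.92030 + 0.178528 × 75.91640
= 60.723457 + 13.553203 = 74.276660 u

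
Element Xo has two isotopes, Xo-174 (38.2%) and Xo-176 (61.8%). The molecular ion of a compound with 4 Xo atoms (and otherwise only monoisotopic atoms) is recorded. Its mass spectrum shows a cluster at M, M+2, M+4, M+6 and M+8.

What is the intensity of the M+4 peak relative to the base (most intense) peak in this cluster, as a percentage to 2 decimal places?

Term probabilities: M 0.0213, M+2 0.1378, M+4 0.3344, M+6 0.3607, M+8 0.1459. Base peak = M+6.
P(M+6) = C(4,3) × 0.382^1 × 0.618^3 = 4 × 0.3820 × 0.23602903 = 0.360652 (base)
P(M+4) = C(4,2) × 0.382^2 × 0.618^2 = 6 × 0.145924 × 0.381924 = 0.334391
Relative intensity = 0.334391 / 0.360652 × 100 = 92.72

92.72%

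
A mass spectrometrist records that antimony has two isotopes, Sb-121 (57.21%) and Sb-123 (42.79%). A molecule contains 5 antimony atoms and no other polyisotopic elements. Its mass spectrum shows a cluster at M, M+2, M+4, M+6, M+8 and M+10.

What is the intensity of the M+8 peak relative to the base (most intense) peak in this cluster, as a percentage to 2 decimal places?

27.97%

Term probabilities: M 0.0613, M+2 0.2292, M+4 0.3428, M+6 0.2564, M+8 0.0959, M+10 0.0143. Base peak = M+4.
P(M+4) = C(5,2) × 0.5721^3 × 0.4279^2 = 10 × 0.18724742 × 0.18309841 = 0.342847 (base)
P(M+8) = C(5,4) × 0.5721^1 × 0.4279^4 = 5 × 0.5721 × 0.03352503 = 0.095898
Relative intensity = 0.095898 / 0.342847 × 100 = 27.97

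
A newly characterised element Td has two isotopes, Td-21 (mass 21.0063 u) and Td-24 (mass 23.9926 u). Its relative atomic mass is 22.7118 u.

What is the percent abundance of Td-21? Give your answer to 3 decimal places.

Writing the weighted mean with unknown fraction x of Td-21:
21.0063·x + 23.9926·(1 − x) = 22.7118
(21.0063 − 23.9926)·x = 22.7118 − 23.9926
x = -1.2808 / -2.9863 = 0.42889 → 42.889% Td-21, 57.111% Td-24.

42.889%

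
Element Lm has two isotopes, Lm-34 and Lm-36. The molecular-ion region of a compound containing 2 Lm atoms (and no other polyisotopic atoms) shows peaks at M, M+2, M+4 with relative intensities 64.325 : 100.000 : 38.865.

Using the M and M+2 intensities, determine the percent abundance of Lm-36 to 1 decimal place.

43.7%

If p is the fraction of Lm that is Lm-34, then I(M+2)/I(M) = [C(2,1)·p^1·(1−p)] / p^2 = 2·(1−p)/p = 100.000/64.325 = 1.5546
(1−p)/p = 1.5546/2 = 0.7773  ⇒  p = 1/(1 + 0.7773) = 0.5627
Lm-34: 56.3%, Lm-36: 43.7%.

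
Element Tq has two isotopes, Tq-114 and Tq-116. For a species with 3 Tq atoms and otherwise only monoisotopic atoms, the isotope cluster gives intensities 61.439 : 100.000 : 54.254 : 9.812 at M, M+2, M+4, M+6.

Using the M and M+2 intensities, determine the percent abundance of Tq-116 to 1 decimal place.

Let p = fractional abundance of Tq-114. I(M+2)/I(M) = [C(3,1)·p^2·(1−p)] / p^3 = 3·(1−p)/p = 100.000/61.439 = 1.6276
(1−p)/p = 1.6276/3 = 0.5425  ⇒  p = 1/(1 + 0.5425) = 0.6483
Tq-114: 64.8%, Tq-116: 35.2%.

35.2%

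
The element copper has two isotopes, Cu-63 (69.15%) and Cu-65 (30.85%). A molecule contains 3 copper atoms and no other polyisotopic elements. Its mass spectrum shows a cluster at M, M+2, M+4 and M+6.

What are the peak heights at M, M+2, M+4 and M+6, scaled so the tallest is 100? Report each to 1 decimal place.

The 3 Cu atoms are independent, so intensities follow the terms of (0.6915 + 0.3085)^3.
P(M) = 0.6915^3 = 0.330656
P(M+2) = 3 × 0.6915^2 × 0.3085^1 = 0.442548
P(M+4) = 3 × 0.6915^1 × 0.3085^2 = 0.197435
P(M+6) = 0.3085^3 = 0.029361
The M+2 peak is largest (0.442548); scaling to 100 gives 74.7 : 100.0 : 44.6 : 6.6.

74.7 : 100.0 : 44.6 : 6.6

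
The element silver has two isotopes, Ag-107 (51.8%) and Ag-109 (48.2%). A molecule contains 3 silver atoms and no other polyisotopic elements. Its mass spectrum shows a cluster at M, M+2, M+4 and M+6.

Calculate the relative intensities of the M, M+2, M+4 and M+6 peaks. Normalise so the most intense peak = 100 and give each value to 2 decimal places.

35.82 : 100.00 : 93.05 : 28.86

Expanding (0.518 + 0.482)^3:
P(M) = 0.518^3 = 0.138992
P(M+2) = 3 × 0.518^2 × 0.482^1 = 0.387997
P(M+4) = 3 × 0.518^1 × 0.482^2 = 0.361031
P(M+6) = 0.482^3 = 0.111980
The M+2 peak is largest (0.387997); scaling to 100 gives 35.82 : 100.00 : 93.05 : 28.86.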